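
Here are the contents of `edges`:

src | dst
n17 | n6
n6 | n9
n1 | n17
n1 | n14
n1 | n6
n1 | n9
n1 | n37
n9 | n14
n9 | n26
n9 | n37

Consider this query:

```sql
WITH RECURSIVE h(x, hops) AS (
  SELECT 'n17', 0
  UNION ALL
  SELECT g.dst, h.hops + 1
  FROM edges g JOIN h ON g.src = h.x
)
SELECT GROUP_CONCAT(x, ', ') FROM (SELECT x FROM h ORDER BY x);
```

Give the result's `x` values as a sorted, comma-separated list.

Base: (n17, hops=0).
Iteration 1: edges from {n17} -> (n6, hops=1).
Iteration 2: edges from {n6} -> (n9, hops=2).
Iteration 3: edges from {n9} -> (n14, hops=3), (n26, hops=3), (n37, hops=3).
Iteration 4: no outgoing edges from {n14,n26,n37}; recursion stops.

n14, n17, n26, n37, n6, n9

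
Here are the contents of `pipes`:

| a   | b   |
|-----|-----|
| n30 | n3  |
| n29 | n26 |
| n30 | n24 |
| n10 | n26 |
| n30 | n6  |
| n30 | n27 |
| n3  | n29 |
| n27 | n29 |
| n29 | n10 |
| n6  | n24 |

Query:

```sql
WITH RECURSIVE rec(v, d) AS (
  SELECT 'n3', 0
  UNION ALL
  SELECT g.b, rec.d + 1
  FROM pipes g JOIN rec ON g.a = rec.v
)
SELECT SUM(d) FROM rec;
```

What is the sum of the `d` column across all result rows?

8

Base: (n3, d=0).
Iteration 1: edges from {n3} -> (n29, d=1).
Iteration 2: edges from {n29} -> (n10, d=2), (n26, d=2).
Iteration 3: edges from {n10,n26} -> (n26, d=3).
Iteration 4: no outgoing edges from {n26}; recursion stops.
SUM(d) = 0 + 1 + 2 + 2 + 3 = 8.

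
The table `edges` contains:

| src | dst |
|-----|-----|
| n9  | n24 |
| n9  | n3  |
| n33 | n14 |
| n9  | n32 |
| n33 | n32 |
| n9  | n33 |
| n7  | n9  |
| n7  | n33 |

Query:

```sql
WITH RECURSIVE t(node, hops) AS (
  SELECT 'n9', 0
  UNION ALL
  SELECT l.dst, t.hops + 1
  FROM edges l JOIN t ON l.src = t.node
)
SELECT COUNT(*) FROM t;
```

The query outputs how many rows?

7

Base: (n9, hops=0).
Iteration 1: edges from {n9} -> (n24, hops=1), (n3, hops=1), (n32, hops=1), (n33, hops=1).
Iteration 2: edges from {n24,n3,n32,n33} -> (n14, hops=2), (n32, hops=2).
Iteration 3: no outgoing edges from {n14,n32}; recursion stops.
Total rows emitted: 7.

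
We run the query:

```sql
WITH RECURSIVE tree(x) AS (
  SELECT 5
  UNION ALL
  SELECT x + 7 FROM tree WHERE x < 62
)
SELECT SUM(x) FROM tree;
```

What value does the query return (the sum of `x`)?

365

Base: x=5.
Iteration 1: 5 < 62 holds -> x = 5 + 7 = 12.
Iteration 2: 12 < 62 holds -> x = 12 + 7 = 19.
Iteration 3: 19 < 62 holds -> x = 19 + 7 = 26.
Iteration 4: 26 < 62 holds -> x = 26 + 7 = 33.
Iteration 5: 33 < 62 holds -> x = 33 + 7 = 40.
Iteration 6: 40 < 62 holds -> x = 40 + 7 = 47.
Iteration 7: 47 < 62 holds -> x = 47 + 7 = 54.
Iteration 8: 54 < 62 holds -> x = 54 + 7 = 61.
Iteration 9: 61 < 62 holds -> x = 61 + 7 = 68.
Iteration 10: 68 < 62 fails; recursion stops.
SUM(x) = 5 + 12 + 19 + 26 + 33 + 40 + 47 + 54 + 61 + 68 = 365.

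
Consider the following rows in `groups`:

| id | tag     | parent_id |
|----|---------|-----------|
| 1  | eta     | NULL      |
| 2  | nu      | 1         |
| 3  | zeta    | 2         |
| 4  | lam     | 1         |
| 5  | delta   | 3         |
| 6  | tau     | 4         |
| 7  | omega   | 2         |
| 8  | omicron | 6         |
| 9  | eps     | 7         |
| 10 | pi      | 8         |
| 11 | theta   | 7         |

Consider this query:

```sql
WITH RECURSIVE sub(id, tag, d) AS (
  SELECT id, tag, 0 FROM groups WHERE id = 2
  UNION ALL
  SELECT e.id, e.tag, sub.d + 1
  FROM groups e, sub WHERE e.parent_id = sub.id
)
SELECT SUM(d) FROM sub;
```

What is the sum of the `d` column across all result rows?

8

Base: id=2 (nu) at d 0.
Iteration 1: rows with parent_id in {2} -> zeta (id 3, d 1), omega (id 7, d 1).
Iteration 2: rows with parent_id in {3,7} -> delta (id 5, d 2), eps (id 9, d 2), theta (id 11, d 2).
Iteration 3: no rows with parent_id in {5,9,11}; recursion stops.
SUM(d) = 0 + 1 + 1 + 2 + 2 + 2 = 8.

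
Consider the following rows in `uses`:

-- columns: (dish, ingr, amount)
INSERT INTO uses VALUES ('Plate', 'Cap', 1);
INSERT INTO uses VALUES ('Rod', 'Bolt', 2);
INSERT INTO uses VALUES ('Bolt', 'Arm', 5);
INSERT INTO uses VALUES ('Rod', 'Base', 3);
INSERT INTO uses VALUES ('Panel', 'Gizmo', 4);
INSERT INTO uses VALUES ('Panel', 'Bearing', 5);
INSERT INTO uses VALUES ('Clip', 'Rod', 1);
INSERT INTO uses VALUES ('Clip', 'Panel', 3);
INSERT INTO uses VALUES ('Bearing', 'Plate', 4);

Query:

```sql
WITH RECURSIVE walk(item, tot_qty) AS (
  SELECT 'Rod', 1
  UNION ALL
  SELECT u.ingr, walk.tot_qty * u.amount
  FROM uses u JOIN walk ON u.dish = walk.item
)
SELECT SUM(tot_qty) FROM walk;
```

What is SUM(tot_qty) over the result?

16

Base: (Rod, tot_qty=1).
Iteration 1: components of {Rod} -> Base = 1*3 = 3, Bolt = 1*2 = 2.
Iteration 2: components of {Base,Bolt} -> Arm = 2*5 = 10.
Iteration 3: no further components; recursion stops.
SUM(tot_qty) = 1 + 2 + 3 + 10 = 16.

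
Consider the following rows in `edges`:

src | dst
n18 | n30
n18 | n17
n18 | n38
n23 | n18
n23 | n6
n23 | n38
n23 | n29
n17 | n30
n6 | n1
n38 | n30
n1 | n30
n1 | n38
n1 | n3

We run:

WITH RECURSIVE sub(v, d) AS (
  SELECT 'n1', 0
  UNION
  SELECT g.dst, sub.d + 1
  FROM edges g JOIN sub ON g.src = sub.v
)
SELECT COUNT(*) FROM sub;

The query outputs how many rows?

5

Base: (n1, d=0).
Iteration 1: edges from {n1} -> (n3, d=1), (n30, d=1), (n38, d=1).
Iteration 2: edges from {n3,n30,n38} -> (n30, d=2).
Iteration 3: no outgoing edges from {n30}; recursion stops.
Total rows emitted: 5.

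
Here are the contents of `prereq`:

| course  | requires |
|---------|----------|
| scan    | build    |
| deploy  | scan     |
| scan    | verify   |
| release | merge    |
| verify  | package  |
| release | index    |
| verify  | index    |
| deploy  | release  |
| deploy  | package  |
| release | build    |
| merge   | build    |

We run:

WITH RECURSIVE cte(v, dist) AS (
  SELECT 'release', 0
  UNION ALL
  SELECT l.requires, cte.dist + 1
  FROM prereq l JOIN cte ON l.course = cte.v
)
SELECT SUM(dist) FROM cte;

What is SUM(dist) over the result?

Base: (release, dist=0).
Iteration 1: edges from {release} -> (build, dist=1), (index, dist=1), (merge, dist=1).
Iteration 2: edges from {build,index,merge} -> (build, dist=2).
Iteration 3: no outgoing edges from {build}; recursion stops.
SUM(dist) = 0 + 1 + 1 + 1 + 2 = 5.

5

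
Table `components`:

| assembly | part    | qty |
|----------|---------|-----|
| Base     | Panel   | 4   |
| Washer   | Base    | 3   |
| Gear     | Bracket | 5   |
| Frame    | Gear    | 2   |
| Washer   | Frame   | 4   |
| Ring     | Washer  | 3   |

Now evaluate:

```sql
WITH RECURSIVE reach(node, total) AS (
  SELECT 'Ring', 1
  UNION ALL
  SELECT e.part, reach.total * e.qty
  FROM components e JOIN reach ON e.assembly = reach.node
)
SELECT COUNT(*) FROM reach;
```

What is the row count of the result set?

7

Base: (Ring, total=1).
Iteration 1: components of {Ring} -> Washer = 1*3 = 3.
Iteration 2: components of {Washer} -> Base = 3*3 = 9, Frame = 3*4 = 12.
Iteration 3: components of {Base,Frame} -> Gear = 12*2 = 24, Panel = 9*4 = 36.
Iteration 4: components of {Gear,Panel} -> Bracket = 24*5 = 120.
Iteration 5: no further components; recursion stops.
Total rows emitted: 7.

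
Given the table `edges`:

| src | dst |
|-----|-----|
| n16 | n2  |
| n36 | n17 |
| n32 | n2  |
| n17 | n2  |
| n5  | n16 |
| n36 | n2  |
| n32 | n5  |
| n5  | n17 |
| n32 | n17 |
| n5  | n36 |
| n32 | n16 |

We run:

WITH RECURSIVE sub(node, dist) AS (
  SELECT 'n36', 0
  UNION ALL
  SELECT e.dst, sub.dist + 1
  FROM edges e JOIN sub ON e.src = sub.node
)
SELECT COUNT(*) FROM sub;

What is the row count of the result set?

4

Base: (n36, dist=0).
Iteration 1: edges from {n36} -> (n17, dist=1), (n2, dist=1).
Iteration 2: edges from {n17,n2} -> (n2, dist=2).
Iteration 3: no outgoing edges from {n2}; recursion stops.
Total rows emitted: 4.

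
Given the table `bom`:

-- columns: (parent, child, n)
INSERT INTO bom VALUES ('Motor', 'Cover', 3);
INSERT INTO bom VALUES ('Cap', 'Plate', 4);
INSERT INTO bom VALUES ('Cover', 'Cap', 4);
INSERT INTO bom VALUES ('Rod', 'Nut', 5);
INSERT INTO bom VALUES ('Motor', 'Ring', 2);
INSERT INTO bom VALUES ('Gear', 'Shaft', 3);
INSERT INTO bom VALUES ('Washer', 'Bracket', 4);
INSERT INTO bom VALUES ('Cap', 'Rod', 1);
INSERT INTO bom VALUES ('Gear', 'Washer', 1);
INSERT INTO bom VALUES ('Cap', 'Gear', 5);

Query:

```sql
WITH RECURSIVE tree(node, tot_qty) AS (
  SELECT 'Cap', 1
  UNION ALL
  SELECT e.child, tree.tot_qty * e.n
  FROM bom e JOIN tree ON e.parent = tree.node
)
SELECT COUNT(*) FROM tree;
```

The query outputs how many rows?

Base: (Cap, tot_qty=1).
Iteration 1: components of {Cap} -> Gear = 1*5 = 5, Plate = 1*4 = 4, Rod = 1*1 = 1.
Iteration 2: components of {Gear,Plate,Rod} -> Nut = 1*5 = 5, Shaft = 5*3 = 15, Washer = 5*1 = 5.
Iteration 3: components of {Nut,Shaft,Washer} -> Bracket = 5*4 = 20.
Iteration 4: no further components; recursion stops.
Total rows emitted: 8.

8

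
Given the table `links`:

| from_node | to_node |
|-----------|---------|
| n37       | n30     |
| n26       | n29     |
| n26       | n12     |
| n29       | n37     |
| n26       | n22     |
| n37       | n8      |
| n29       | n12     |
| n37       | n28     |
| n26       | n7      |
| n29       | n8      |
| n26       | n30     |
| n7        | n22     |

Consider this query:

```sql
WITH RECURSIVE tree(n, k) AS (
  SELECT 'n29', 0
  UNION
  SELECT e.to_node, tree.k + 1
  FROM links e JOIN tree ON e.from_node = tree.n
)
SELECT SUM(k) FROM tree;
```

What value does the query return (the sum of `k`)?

Base: (n29, k=0).
Iteration 1: edges from {n29} -> (n12, k=1), (n37, k=1), (n8, k=1).
Iteration 2: edges from {n12,n37,n8} -> (n28, k=2), (n30, k=2), (n8, k=2).
Iteration 3: no outgoing edges from {n28,n30,n8}; recursion stops.
SUM(k) = 0 + 1 + 1 + 1 + 2 + 2 + 2 = 9.

9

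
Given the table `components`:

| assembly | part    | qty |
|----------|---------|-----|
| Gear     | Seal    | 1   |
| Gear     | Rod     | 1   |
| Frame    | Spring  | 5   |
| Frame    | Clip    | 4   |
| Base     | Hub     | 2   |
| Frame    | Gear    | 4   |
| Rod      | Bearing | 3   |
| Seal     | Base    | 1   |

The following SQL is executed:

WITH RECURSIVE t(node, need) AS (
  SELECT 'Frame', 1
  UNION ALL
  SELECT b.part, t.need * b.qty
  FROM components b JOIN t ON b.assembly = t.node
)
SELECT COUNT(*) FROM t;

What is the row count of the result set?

9

Base: (Frame, need=1).
Iteration 1: components of {Frame} -> Clip = 1*4 = 4, Gear = 1*4 = 4, Spring = 1*5 = 5.
Iteration 2: components of {Clip,Gear,Spring} -> Rod = 4*1 = 4, Seal = 4*1 = 4.
Iteration 3: components of {Rod,Seal} -> Base = 4*1 = 4, Bearing = 4*3 = 12.
Iteration 4: components of {Base,Bearing} -> Hub = 4*2 = 8.
Iteration 5: no further components; recursion stops.
Total rows emitted: 9.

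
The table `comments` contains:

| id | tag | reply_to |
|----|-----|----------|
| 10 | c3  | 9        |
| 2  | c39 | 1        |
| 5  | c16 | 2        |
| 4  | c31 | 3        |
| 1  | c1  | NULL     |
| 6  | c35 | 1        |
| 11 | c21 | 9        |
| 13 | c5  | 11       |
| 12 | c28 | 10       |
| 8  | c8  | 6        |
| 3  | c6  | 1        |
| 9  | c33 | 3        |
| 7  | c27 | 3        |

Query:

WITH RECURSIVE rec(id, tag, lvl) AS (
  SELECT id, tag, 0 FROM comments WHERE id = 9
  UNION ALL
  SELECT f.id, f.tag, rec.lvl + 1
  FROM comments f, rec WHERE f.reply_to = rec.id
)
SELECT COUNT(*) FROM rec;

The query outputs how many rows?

Base: id=9 (c33) at lvl 0.
Iteration 1: rows with reply_to in {9} -> c3 (id 10, lvl 1), c21 (id 11, lvl 1).
Iteration 2: rows with reply_to in {10,11} -> c28 (id 12, lvl 2), c5 (id 13, lvl 2).
Iteration 3: no rows with reply_to in {12,13}; recursion stops.
Total rows emitted: 5.

5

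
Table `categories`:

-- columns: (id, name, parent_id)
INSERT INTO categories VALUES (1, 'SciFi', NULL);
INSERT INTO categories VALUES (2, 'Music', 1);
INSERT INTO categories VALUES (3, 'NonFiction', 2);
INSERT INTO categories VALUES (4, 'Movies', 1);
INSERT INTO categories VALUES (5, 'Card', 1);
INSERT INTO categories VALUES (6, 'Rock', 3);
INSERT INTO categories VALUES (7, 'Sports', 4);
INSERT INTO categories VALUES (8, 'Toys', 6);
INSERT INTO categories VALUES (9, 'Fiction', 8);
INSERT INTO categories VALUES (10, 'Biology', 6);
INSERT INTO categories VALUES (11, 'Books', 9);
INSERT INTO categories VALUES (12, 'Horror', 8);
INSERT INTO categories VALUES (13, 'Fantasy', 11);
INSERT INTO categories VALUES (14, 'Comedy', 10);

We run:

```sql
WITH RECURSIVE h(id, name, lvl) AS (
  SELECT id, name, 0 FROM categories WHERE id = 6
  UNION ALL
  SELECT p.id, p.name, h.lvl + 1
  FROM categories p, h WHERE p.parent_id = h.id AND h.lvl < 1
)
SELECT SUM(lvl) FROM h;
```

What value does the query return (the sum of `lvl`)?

Base: id=6 (Rock) at lvl 0.
Iteration 1: rows with parent_id in {6} -> Toys (id 8, lvl 1), Biology (id 10, lvl 1).
Iteration 2: lvl < 1 fails for all current rows; recursion stops.
SUM(lvl) = 0 + 1 + 1 = 2.

2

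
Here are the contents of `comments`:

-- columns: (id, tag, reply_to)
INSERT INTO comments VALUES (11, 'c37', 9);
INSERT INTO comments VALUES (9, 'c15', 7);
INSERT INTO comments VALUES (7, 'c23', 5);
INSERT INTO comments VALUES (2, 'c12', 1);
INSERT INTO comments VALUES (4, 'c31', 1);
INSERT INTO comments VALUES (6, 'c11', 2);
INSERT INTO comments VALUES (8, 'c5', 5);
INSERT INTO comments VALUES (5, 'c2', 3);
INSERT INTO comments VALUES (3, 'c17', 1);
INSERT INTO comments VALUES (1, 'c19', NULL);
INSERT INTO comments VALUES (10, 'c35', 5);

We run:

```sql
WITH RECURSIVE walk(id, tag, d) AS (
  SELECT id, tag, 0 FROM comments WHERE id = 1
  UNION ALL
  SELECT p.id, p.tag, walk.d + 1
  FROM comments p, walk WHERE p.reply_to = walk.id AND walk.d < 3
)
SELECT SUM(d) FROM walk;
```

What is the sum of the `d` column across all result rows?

16

Base: id=1 (c19) at d 0.
Iteration 1: rows with reply_to in {1} -> c12 (id 2, d 1), c17 (id 3, d 1), c31 (id 4, d 1).
Iteration 2: rows with reply_to in {2,3,4} -> c2 (id 5, d 2), c11 (id 6, d 2).
Iteration 3: rows with reply_to in {5,6} -> c23 (id 7, d 3), c5 (id 8, d 3), c35 (id 10, d 3).
Iteration 4: d < 3 fails for all current rows; recursion stops.
SUM(d) = 0 + 1 + 1 + 1 + 2 + 2 + 3 + 3 + 3 = 16.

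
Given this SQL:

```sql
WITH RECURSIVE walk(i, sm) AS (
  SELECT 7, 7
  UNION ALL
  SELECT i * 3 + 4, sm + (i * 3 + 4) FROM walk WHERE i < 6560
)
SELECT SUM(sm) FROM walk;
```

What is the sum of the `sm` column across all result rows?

44172

Base: i=7, sm=7.
Iteration 1: 7 < 6560 holds -> i = 7 * 3 + 4 = 25, sm = 7 + 25 = 32.
Iteration 2: 25 < 6560 holds -> i = 25 * 3 + 4 = 79, sm = 32 + 79 = 111.
Iteration 3: 79 < 6560 holds -> i = 79 * 3 + 4 = 241, sm = 111 + 241 = 352.
Iteration 4: 241 < 6560 holds -> i = 241 * 3 + 4 = 727, sm = 352 + 727 = 1079.
Iteration 5: 727 < 6560 holds -> i = 727 * 3 + 4 = 2185, sm = 1079 + 2185 = 3264.
Iteration 6: 2185 < 6560 holds -> i = 2185 * 3 + 4 = 6559, sm = 3264 + 6559 = 9823.
Iteration 7: 6559 < 6560 holds -> i = 6559 * 3 + 4 = 19681, sm = 9823 + 19681 = 29504.
Iteration 8: 19681 < 6560 fails; recursion stops.
SUM(sm) = 7 + 32 + 111 + 352 + 1079 + 3264 + 9823 + 29504 = 44172.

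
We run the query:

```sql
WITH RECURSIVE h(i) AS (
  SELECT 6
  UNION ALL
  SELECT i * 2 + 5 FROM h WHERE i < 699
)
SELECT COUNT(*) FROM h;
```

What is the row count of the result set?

7

Base: i=6.
Iteration 1: 6 < 699 holds -> i = 6 * 2 + 5 = 17.
Iteration 2: 17 < 699 holds -> i = 17 * 2 + 5 = 39.
Iteration 3: 39 < 699 holds -> i = 39 * 2 + 5 = 83.
Iteration 4: 83 < 699 holds -> i = 83 * 2 + 5 = 171.
Iteration 5: 171 < 699 holds -> i = 171 * 2 + 5 = 347.
Iteration 6: 347 < 699 holds -> i = 347 * 2 + 5 = 699.
Iteration 7: 699 < 699 fails; recursion stops.
Total rows emitted: 7.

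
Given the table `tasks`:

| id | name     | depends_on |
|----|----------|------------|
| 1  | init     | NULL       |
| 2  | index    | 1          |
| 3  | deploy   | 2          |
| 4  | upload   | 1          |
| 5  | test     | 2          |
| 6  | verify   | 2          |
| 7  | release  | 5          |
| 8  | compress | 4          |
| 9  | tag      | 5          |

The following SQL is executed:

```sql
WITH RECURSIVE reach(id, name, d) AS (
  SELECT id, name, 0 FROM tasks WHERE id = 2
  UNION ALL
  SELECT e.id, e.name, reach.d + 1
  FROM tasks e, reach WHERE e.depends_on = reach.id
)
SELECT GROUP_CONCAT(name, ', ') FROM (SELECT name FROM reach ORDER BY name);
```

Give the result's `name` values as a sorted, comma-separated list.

deploy, index, release, tag, test, verify

Base: id=2 (index) at d 0.
Iteration 1: rows with depends_on in {2} -> deploy (id 3, d 1), test (id 5, d 1), verify (id 6, d 1).
Iteration 2: rows with depends_on in {3,5,6} -> release (id 7, d 2), tag (id 9, d 2).
Iteration 3: no rows with depends_on in {7,9}; recursion stops.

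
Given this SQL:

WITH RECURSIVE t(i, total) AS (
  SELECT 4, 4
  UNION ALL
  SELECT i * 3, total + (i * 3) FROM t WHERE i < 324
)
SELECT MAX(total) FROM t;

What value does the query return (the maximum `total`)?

Base: i=4, total=4.
Iteration 1: 4 < 324 holds -> i = 4 * 3 = 12, total = 4 + 12 = 16.
Iteration 2: 12 < 324 holds -> i = 12 * 3 = 36, total = 16 + 36 = 52.
Iteration 3: 36 < 324 holds -> i = 36 * 3 = 108, total = 52 + 108 = 160.
Iteration 4: 108 < 324 holds -> i = 108 * 3 = 324, total = 160 + 324 = 484.
Iteration 5: 324 < 324 fails; recursion stops.
total values: 4, 16, 52, 160, 484; the maximum is 484.

484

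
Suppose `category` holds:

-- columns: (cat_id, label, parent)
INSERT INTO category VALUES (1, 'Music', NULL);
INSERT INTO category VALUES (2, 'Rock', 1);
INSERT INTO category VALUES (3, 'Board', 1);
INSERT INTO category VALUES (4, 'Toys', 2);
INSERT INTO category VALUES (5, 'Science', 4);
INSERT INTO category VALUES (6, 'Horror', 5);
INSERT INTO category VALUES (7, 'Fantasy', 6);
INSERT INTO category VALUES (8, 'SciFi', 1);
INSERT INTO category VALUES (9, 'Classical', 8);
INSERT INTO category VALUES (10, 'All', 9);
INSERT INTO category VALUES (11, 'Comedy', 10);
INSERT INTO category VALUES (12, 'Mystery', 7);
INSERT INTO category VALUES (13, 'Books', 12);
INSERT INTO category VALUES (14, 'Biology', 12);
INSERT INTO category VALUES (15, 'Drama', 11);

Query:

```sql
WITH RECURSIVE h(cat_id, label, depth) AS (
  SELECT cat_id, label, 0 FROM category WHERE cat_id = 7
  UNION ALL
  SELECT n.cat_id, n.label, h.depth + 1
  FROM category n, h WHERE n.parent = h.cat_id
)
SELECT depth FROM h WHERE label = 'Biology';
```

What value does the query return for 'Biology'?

2

Base: cat_id=7 (Fantasy) at depth 0.
Iteration 1: rows with parent in {7} -> Mystery (id 12, depth 1).
Iteration 2: rows with parent in {12} -> Books (id 13, depth 2), Biology (id 14, depth 2).
Iteration 3: no rows with parent in {13,14}; recursion stops.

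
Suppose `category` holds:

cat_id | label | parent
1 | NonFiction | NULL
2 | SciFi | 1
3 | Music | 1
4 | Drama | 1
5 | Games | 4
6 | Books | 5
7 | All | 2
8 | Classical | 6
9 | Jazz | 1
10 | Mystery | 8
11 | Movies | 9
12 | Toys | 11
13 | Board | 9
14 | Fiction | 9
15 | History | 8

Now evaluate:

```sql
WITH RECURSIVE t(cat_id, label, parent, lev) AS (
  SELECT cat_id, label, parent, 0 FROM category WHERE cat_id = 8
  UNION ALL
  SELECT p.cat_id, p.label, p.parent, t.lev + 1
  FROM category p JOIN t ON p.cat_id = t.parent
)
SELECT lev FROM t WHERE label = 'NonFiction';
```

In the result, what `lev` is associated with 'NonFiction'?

4

Base: cat_id=8 (Classical), parent=6, lev 0.
Iteration 1: join on cat_id=6 -> Books (id 6, parent=5, lev 1).
Iteration 2: join on cat_id=5 -> Games (id 5, parent=4, lev 2).
Iteration 3: join on cat_id=4 -> Drama (id 4, parent=1, lev 3).
Iteration 4: join on cat_id=1 -> NonFiction (id 1, parent=NULL, lev 4).
Iteration 5: parent is NULL; no match; recursion stops.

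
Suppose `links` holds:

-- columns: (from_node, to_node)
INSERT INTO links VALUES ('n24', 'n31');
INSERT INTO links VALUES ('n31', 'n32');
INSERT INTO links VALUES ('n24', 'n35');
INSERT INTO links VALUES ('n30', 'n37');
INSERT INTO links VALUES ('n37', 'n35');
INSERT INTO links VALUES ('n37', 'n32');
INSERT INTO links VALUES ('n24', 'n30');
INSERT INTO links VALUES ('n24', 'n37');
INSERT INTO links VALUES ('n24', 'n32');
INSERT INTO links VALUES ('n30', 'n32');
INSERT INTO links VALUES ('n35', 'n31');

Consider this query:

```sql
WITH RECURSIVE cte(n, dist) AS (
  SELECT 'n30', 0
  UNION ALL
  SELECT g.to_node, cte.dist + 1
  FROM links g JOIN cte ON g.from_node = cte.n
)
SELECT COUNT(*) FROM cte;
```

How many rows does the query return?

7

Base: (n30, dist=0).
Iteration 1: edges from {n30} -> (n32, dist=1), (n37, dist=1).
Iteration 2: edges from {n32,n37} -> (n32, dist=2), (n35, dist=2).
Iteration 3: edges from {n32,n35} -> (n31, dist=3).
Iteration 4: edges from {n31} -> (n32, dist=4).
Iteration 5: no outgoing edges from {n32}; recursion stops.
Total rows emitted: 7.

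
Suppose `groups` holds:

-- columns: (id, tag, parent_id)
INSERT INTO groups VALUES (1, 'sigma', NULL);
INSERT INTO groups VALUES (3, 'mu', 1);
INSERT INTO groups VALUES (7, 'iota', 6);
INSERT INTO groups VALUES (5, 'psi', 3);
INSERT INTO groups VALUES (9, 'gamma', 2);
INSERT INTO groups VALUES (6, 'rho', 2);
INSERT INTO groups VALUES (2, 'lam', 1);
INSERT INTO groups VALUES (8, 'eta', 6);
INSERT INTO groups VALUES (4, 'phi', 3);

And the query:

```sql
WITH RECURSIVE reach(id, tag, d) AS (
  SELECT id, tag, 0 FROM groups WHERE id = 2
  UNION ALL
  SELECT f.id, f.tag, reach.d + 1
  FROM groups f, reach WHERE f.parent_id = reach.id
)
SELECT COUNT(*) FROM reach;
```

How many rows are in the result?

5

Base: id=2 (lam) at d 0.
Iteration 1: rows with parent_id in {2} -> rho (id 6, d 1), gamma (id 9, d 1).
Iteration 2: rows with parent_id in {6,9} -> iota (id 7, d 2), eta (id 8, d 2).
Iteration 3: no rows with parent_id in {7,8}; recursion stops.
Total rows emitted: 5.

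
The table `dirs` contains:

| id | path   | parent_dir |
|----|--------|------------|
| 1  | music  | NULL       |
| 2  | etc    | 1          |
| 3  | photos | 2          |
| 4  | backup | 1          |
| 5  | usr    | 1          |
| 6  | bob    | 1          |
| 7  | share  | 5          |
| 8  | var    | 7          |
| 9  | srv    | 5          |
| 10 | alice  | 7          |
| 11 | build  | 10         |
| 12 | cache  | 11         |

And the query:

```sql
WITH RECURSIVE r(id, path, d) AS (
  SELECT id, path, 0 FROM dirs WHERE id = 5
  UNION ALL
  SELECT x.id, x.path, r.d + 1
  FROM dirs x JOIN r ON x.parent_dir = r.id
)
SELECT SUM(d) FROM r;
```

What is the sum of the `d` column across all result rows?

Base: id=5 (usr) at d 0.
Iteration 1: rows with parent_dir in {5} -> share (id 7, d 1), srv (id 9, d 1).
Iteration 2: rows with parent_dir in {7,9} -> var (id 8, d 2), alice (id 10, d 2).
Iteration 3: rows with parent_dir in {8,10} -> build (id 11, d 3).
Iteration 4: rows with parent_dir in {11} -> cache (id 12, d 4).
Iteration 5: no rows with parent_dir in {12}; recursion stops.
SUM(d) = 0 + 1 + 1 + 2 + 2 + 3 + 4 = 13.

13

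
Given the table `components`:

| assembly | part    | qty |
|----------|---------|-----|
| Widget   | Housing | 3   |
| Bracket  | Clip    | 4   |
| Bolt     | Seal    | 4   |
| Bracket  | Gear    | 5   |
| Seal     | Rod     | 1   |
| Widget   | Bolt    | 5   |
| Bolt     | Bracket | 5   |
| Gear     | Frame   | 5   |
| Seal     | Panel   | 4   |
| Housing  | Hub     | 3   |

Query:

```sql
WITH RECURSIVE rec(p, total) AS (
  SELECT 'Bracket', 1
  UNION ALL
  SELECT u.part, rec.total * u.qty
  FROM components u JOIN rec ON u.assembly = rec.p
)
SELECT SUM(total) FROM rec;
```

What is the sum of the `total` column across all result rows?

35

Base: (Bracket, total=1).
Iteration 1: components of {Bracket} -> Clip = 1*4 = 4, Gear = 1*5 = 5.
Iteration 2: components of {Clip,Gear} -> Frame = 5*5 = 25.
Iteration 3: no further components; recursion stops.
SUM(total) = 1 + 4 + 5 + 25 = 35.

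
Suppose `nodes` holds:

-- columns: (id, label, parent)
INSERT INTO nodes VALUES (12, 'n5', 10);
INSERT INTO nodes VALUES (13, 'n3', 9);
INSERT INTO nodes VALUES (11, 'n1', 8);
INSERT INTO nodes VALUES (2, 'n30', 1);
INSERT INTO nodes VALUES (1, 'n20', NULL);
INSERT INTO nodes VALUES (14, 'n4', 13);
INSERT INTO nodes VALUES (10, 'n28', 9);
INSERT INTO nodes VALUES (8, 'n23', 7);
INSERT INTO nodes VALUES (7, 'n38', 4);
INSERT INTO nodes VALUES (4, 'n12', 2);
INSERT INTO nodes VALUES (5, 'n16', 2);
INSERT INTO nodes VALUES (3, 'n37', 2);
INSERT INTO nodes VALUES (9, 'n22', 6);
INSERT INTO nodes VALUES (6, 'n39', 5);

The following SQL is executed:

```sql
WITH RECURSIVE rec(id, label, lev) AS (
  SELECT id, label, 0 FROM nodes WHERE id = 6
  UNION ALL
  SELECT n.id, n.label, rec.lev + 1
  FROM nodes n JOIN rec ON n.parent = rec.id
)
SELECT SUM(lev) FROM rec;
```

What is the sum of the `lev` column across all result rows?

11

Base: id=6 (n39) at lev 0.
Iteration 1: rows with parent in {6} -> n22 (id 9, lev 1).
Iteration 2: rows with parent in {9} -> n28 (id 10, lev 2), n3 (id 13, lev 2).
Iteration 3: rows with parent in {10,13} -> n5 (id 12, lev 3), n4 (id 14, lev 3).
Iteration 4: no rows with parent in {12,14}; recursion stops.
SUM(lev) = 0 + 1 + 2 + 2 + 3 + 3 = 11.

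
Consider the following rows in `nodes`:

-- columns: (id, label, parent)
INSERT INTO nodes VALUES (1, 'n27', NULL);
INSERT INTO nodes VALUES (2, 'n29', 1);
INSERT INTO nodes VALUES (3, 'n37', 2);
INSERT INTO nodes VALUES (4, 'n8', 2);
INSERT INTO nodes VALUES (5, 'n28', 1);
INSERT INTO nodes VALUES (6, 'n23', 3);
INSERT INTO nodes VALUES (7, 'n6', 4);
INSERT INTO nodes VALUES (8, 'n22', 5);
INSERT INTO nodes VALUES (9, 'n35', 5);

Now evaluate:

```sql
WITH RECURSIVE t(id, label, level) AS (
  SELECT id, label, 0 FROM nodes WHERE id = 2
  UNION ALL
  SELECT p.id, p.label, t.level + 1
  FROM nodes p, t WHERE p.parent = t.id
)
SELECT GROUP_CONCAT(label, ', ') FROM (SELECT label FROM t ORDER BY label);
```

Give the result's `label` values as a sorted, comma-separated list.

Base: id=2 (n29) at level 0.
Iteration 1: rows with parent in {2} -> n37 (id 3, level 1), n8 (id 4, level 1).
Iteration 2: rows with parent in {3,4} -> n23 (id 6, level 2), n6 (id 7, level 2).
Iteration 3: no rows with parent in {6,7}; recursion stops.

n23, n29, n37, n6, n8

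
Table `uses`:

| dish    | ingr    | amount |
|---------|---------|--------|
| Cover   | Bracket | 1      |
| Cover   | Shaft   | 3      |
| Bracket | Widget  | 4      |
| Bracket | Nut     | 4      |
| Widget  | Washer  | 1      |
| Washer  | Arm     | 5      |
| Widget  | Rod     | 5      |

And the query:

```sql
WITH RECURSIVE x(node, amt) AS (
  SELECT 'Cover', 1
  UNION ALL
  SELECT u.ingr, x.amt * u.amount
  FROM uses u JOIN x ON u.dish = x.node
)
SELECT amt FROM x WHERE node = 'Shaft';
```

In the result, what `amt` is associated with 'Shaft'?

3

Base: (Cover, amt=1).
Iteration 1: components of {Cover} -> Bracket = 1*1 = 1, Shaft = 1*3 = 3.
Iteration 2: components of {Bracket,Shaft} -> Nut = 1*4 = 4, Widget = 1*4 = 4.
Iteration 3: components of {Nut,Widget} -> Rod = 4*5 = 20, Washer = 4*1 = 4.
Iteration 4: components of {Rod,Washer} -> Arm = 4*5 = 20.
Iteration 5: no further components; recursion stops.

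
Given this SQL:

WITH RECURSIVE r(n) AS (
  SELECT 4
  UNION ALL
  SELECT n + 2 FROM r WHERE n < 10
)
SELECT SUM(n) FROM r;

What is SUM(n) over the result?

Base: n=4.
Iteration 1: 4 < 10 holds -> n = 4 + 2 = 6.
Iteration 2: 6 < 10 holds -> n = 6 + 2 = 8.
Iteration 3: 8 < 10 holds -> n = 8 + 2 = 10.
Iteration 4: 10 < 10 fails; recursion stops.
SUM(n) = 4 + 6 + 8 + 10 = 28.

28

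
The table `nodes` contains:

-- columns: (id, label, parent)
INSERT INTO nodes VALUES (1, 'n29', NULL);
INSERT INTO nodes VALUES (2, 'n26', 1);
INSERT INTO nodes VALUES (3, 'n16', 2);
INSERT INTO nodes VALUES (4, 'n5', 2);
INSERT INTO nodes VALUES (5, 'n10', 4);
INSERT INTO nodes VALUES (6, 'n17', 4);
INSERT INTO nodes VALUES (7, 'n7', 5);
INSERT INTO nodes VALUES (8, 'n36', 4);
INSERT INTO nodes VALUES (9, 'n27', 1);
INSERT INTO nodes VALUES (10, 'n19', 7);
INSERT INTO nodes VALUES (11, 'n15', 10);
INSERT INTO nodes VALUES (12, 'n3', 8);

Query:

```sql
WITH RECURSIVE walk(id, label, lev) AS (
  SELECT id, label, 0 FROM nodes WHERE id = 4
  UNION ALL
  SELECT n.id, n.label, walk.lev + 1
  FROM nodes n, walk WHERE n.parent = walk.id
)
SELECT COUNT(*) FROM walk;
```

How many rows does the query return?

Base: id=4 (n5) at lev 0.
Iteration 1: rows with parent in {4} -> n10 (id 5, lev 1), n17 (id 6, lev 1), n36 (id 8, lev 1).
Iteration 2: rows with parent in {5,6,8} -> n7 (id 7, lev 2), n3 (id 12, lev 2).
Iteration 3: rows with parent in {7,12} -> n19 (id 10, lev 3).
Iteration 4: rows with parent in {10} -> n15 (id 11, lev 4).
Iteration 5: no rows with parent in {11}; recursion stops.
Total rows emitted: 8.

8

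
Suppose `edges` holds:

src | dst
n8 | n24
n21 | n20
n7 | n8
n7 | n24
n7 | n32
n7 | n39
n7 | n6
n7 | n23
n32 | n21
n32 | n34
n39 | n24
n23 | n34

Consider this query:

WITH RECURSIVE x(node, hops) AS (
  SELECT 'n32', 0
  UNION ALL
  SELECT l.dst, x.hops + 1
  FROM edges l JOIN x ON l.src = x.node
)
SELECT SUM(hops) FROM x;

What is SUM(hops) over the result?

4

Base: (n32, hops=0).
Iteration 1: edges from {n32} -> (n21, hops=1), (n34, hops=1).
Iteration 2: edges from {n21,n34} -> (n20, hops=2).
Iteration 3: no outgoing edges from {n20}; recursion stops.
SUM(hops) = 0 + 1 + 1 + 2 = 4.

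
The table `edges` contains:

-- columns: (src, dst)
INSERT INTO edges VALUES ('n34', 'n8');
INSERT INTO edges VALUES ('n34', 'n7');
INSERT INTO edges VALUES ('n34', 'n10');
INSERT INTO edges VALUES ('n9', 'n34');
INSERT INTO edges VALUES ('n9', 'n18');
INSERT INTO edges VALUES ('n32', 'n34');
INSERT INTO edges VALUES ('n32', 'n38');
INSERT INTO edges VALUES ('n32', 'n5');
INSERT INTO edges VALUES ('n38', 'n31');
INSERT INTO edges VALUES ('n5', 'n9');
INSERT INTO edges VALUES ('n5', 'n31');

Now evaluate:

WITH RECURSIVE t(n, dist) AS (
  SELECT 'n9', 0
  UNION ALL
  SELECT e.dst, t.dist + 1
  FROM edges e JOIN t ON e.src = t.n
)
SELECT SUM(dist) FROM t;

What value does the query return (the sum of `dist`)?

Base: (n9, dist=0).
Iteration 1: edges from {n9} -> (n18, dist=1), (n34, dist=1).
Iteration 2: edges from {n18,n34} -> (n10, dist=2), (n7, dist=2), (n8, dist=2).
Iteration 3: no outgoing edges from {n10,n7,n8}; recursion stops.
SUM(dist) = 0 + 1 + 1 + 2 + 2 + 2 = 8.

8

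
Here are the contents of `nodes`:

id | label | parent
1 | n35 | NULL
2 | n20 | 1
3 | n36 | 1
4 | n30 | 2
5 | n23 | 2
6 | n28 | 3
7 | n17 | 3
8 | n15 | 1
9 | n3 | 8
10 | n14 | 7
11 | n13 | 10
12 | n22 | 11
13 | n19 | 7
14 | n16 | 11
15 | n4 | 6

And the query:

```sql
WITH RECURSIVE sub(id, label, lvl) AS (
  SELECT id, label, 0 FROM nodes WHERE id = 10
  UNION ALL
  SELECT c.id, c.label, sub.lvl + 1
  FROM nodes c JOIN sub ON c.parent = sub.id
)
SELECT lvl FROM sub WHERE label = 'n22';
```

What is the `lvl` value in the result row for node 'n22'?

2

Base: id=10 (n14) at lvl 0.
Iteration 1: rows with parent in {10} -> n13 (id 11, lvl 1).
Iteration 2: rows with parent in {11} -> n22 (id 12, lvl 2), n16 (id 14, lvl 2).
Iteration 3: no rows with parent in {12,14}; recursion stops.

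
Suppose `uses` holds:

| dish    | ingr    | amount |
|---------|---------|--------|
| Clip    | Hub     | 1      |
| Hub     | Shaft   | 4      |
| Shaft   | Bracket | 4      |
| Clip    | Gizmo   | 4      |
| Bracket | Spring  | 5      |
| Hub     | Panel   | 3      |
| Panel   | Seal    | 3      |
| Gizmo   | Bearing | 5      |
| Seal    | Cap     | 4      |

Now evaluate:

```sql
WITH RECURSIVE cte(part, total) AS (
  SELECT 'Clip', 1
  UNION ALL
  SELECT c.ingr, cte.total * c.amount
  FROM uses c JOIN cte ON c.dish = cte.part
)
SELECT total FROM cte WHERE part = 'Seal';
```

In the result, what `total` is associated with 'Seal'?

9

Base: (Clip, total=1).
Iteration 1: components of {Clip} -> Gizmo = 1*4 = 4, Hub = 1*1 = 1.
Iteration 2: components of {Gizmo,Hub} -> Bearing = 4*5 = 20, Panel = 1*3 = 3, Shaft = 1*4 = 4.
Iteration 3: components of {Bearing,Panel,Shaft} -> Bracket = 4*4 = 16, Seal = 3*3 = 9.
Iteration 4: components of {Bracket,Seal} -> Cap = 9*4 = 36, Spring = 16*5 = 80.
Iteration 5: no further components; recursion stops.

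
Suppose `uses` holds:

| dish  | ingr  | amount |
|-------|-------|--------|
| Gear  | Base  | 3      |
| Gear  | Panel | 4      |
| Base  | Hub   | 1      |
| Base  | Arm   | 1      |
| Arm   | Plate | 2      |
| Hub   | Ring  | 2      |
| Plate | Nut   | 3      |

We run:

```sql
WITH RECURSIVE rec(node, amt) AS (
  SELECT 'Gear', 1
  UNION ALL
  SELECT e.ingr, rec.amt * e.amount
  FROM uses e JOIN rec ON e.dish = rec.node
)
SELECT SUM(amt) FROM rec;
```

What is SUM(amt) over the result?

Base: (Gear, amt=1).
Iteration 1: components of {Gear} -> Base = 1*3 = 3, Panel = 1*4 = 4.
Iteration 2: components of {Base,Panel} -> Arm = 3*1 = 3, Hub = 3*1 = 3.
Iteration 3: components of {Arm,Hub} -> Plate = 3*2 = 6, Ring = 3*2 = 6.
Iteration 4: components of {Plate,Ring} -> Nut = 6*3 = 18.
Iteration 5: no further components; recursion stops.
SUM(amt) = 1 + 3 + 4 + 3 + 3 + 6 + 6 + 18 = 44.

44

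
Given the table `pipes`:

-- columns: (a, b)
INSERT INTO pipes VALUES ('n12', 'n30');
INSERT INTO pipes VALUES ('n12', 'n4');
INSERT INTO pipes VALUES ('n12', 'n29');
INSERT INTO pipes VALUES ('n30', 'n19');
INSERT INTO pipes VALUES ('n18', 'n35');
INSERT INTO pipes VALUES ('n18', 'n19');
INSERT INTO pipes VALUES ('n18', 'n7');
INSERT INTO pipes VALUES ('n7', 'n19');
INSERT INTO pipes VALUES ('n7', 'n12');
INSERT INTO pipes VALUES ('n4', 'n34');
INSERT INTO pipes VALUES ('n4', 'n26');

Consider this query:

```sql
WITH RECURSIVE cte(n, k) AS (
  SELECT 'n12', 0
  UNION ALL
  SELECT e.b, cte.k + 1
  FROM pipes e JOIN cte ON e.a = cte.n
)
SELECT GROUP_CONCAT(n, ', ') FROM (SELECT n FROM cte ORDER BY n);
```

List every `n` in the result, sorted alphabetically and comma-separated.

Base: (n12, k=0).
Iteration 1: edges from {n12} -> (n29, k=1), (n30, k=1), (n4, k=1).
Iteration 2: edges from {n29,n30,n4} -> (n19, k=2), (n26, k=2), (n34, k=2).
Iteration 3: no outgoing edges from {n19,n26,n34}; recursion stops.

n12, n19, n26, n29, n30, n34, n4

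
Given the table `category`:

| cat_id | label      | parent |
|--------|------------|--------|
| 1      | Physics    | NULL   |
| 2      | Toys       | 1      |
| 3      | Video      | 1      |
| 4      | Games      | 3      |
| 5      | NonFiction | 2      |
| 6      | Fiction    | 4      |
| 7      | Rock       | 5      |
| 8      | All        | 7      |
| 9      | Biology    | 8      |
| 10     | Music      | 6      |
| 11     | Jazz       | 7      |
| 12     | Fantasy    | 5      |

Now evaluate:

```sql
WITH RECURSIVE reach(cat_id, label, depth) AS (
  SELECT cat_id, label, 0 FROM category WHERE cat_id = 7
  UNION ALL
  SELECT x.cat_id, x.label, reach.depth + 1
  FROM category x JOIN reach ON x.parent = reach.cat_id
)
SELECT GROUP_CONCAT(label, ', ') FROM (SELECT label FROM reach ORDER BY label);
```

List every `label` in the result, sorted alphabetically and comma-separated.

All, Biology, Jazz, Rock

Base: cat_id=7 (Rock) at depth 0.
Iteration 1: rows with parent in {7} -> All (id 8, depth 1), Jazz (id 11, depth 1).
Iteration 2: rows with parent in {8,11} -> Biology (id 9, depth 2).
Iteration 3: no rows with parent in {9}; recursion stops.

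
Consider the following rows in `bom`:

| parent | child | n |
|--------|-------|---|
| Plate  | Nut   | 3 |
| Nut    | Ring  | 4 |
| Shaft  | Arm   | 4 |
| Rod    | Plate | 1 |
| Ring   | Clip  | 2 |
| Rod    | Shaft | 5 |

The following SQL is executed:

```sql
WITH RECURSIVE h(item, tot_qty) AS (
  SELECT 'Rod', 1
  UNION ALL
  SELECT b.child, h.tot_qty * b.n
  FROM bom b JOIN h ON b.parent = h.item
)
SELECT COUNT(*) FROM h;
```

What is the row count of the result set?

Base: (Rod, tot_qty=1).
Iteration 1: components of {Rod} -> Plate = 1*1 = 1, Shaft = 1*5 = 5.
Iteration 2: components of {Plate,Shaft} -> Arm = 5*4 = 20, Nut = 1*3 = 3.
Iteration 3: components of {Arm,Nut} -> Ring = 3*4 = 12.
Iteration 4: components of {Ring} -> Clip = 12*2 = 24.
Iteration 5: no further components; recursion stops.
Total rows emitted: 7.

7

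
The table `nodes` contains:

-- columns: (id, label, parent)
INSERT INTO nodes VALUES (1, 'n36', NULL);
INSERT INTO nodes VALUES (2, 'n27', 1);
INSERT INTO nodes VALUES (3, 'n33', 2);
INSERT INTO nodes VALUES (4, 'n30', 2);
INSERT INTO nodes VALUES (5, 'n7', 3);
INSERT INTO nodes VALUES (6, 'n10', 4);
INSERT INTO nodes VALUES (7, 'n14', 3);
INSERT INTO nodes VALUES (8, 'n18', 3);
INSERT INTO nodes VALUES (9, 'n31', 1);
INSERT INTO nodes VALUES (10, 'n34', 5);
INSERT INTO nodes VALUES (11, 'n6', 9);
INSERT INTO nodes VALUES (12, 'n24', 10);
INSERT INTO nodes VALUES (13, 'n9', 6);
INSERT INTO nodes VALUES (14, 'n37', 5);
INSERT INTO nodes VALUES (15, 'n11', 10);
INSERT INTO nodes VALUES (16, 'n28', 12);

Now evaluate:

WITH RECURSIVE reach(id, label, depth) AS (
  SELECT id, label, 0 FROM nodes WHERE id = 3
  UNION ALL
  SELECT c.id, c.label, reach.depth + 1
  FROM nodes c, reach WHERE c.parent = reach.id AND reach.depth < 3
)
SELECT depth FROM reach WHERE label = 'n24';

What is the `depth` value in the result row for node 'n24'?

Base: id=3 (n33) at depth 0.
Iteration 1: rows with parent in {3} -> n7 (id 5, depth 1), n14 (id 7, depth 1), n18 (id 8, depth 1).
Iteration 2: rows with parent in {5,7,8} -> n34 (id 10, depth 2), n37 (id 14, depth 2).
Iteration 3: rows with parent in {10,14} -> n24 (id 12, depth 3), n11 (id 15, depth 3).
Iteration 4: depth < 3 fails for all current rows; recursion stops.

3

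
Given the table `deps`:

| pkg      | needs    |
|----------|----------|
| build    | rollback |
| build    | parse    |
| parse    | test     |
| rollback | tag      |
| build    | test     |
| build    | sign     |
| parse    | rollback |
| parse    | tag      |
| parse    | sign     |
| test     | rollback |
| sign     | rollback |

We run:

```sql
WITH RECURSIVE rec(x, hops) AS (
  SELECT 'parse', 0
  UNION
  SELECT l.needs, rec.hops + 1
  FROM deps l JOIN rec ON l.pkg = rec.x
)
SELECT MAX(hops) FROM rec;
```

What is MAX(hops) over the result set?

Base: (parse, hops=0).
Iteration 1: edges from {parse} -> (rollback, hops=1), (sign, hops=1), (tag, hops=1), (test, hops=1).
Iteration 2: edges from {rollback,sign,tag,test} -> (rollback, hops=2), (tag, hops=2). [UNION drops 1 duplicate row(s)]
Iteration 3: edges from {rollback,tag} -> (tag, hops=3).
Iteration 4: no outgoing edges from {tag}; recursion stops.
hops values: 0, 1, 1, 1, 1, 2, 2, 3; the maximum is 3.

3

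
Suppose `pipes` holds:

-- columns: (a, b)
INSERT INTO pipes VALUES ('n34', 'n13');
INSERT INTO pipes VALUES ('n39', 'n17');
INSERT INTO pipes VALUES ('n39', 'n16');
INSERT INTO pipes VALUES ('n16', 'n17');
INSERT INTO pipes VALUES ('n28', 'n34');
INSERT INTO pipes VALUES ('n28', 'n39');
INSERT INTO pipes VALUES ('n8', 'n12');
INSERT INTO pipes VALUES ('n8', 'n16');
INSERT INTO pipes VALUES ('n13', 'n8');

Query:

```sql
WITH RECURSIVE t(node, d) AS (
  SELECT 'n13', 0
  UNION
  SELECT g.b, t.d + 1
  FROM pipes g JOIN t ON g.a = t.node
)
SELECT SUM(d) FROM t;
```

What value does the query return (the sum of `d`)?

Base: (n13, d=0).
Iteration 1: edges from {n13} -> (n8, d=1).
Iteration 2: edges from {n8} -> (n12, d=2), (n16, d=2).
Iteration 3: edges from {n12,n16} -> (n17, d=3).
Iteration 4: no outgoing edges from {n17}; recursion stops.
SUM(d) = 0 + 1 + 2 + 2 + 3 = 8.

8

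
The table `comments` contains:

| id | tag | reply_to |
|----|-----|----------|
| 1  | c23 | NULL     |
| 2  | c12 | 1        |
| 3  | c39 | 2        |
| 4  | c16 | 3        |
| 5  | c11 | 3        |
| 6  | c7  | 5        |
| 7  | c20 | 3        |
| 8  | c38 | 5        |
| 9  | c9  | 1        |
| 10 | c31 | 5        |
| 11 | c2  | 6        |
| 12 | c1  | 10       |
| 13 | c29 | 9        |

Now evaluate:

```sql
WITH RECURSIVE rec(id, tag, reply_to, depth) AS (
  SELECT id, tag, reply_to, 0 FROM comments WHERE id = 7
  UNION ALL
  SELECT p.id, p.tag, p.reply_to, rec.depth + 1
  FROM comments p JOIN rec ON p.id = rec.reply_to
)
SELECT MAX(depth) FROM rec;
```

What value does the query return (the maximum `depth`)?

3

Base: id=7 (c20), reply_to=3, depth 0.
Iteration 1: join on id=3 -> c39 (id 3, reply_to=2, depth 1).
Iteration 2: join on id=2 -> c12 (id 2, reply_to=1, depth 2).
Iteration 3: join on id=1 -> c23 (id 1, reply_to=NULL, depth 3).
Iteration 4: reply_to is NULL; no match; recursion stops.
depth values: 0, 1, 2, 3; the maximum is 3.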